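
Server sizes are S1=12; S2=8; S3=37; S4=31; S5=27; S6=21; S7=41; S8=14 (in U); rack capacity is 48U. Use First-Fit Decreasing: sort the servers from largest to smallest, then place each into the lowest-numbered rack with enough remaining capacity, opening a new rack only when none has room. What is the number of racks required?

5

Sorted descending: 41, 37, 31, 27, 21, 14, 12, 8.
41U → rack 1 (remaining 7U)
37U → rack 2 (remaining 11U)
31U → rack 3 (remaining 17U)
27U → rack 4 (remaining 21U)
21U → rack 4 (remaining 0U)
14U → rack 3 (remaining 3U)
12U → rack 5 (remaining 36U)
8U → rack 2 (remaining 3U)
Final racks: [41] [37,8] [31,14] [27,21] [12].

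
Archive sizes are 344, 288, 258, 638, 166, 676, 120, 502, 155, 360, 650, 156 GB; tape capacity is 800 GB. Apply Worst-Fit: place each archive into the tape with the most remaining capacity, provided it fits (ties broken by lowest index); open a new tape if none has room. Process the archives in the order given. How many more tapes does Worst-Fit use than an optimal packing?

1

Worst-Fit: [344,288] [258,166,120] [638] [676] [502,155] [360,156] [650] → 7 tapes.
Total size 4313 GB; any packing needs at least ⌈4313/800⌉ = 6 tapes.
An optimal packing achieves that bound: [676,120] [650] [638,156] [502,288] [360,344] [258,166,155] → 6 tapes.
Excess: 7 − 6 = 1.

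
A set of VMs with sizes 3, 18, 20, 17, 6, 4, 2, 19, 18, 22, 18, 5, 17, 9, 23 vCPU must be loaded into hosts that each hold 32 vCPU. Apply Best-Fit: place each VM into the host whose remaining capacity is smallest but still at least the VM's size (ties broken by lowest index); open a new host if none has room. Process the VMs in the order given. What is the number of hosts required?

Put 3 vCPU in host 1; 29 vCPU remain.
Put 18 vCPU in host 1; 11 vCPU remain.
Put 20 vCPU in host 2; 12 vCPU remain.
Put 17 vCPU in host 3; 15 vCPU remain.
Put 6 vCPU in host 1; 5 vCPU remain.
Put 4 vCPU in host 1; 1 vCPU remain.
Put 2 vCPU in host 2; 10 vCPU remain.
Put 19 vCPU in host 4; 13 vCPU remain.
Put 18 vCPU in host 5; 14 vCPU remain.
Put 22 vCPU in host 6; 10 vCPU remain.
Put 18 vCPU in host 7; 14 vCPU remain.
Put 5 vCPU in host 2; 5 vCPU remain.
Put 17 vCPU in host 8; 15 vCPU remain.
Put 9 vCPU in host 6; 1 vCPU remain.
Put 23 vCPU in host 9; 9 vCPU remain.

9 hosts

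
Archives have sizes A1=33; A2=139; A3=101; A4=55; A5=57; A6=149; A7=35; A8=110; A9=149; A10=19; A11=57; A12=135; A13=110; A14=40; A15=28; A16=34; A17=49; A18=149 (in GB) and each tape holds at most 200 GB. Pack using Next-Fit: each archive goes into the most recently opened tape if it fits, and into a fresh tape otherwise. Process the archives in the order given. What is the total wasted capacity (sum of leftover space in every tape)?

551

tape 1: place A1 (33 GB), 167 GB left
tape 1: place A2 (139 GB), 28 GB left
tape 2: place A3 (101 GB), 99 GB left
tape 2: place A4 (55 GB), 44 GB left
tape 3: place A5 (57 GB), 143 GB left
tape 4: place A6 (149 GB), 51 GB left
tape 4: place A7 (35 GB), 16 GB left
tape 5: place A8 (110 GB), 90 GB left
tape 6: place A9 (149 GB), 51 GB left
tape 6: place A10 (19 GB), 32 GB left
tape 7: place A11 (57 GB), 143 GB left
tape 7: place A12 (135 GB), 8 GB left
tape 8: place A13 (110 GB), 90 GB left
tape 8: place A14 (40 GB), 50 GB left
tape 8: place A15 (28 GB), 22 GB left
tape 9: place A16 (34 GB), 166 GB left
tape 9: place A17 (49 GB), 117 GB left
tape 10: place A18 (149 GB), 51 GB left
10 tapes × 200 GB = 2000 GB; used 1449 GB; unused 551 GB.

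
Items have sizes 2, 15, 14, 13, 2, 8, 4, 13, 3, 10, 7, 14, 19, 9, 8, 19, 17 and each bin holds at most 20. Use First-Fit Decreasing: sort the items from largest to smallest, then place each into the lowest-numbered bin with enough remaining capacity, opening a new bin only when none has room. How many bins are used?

10 bins

Sorted descending: 19, 19, 17, 15, 14, 14, 13, 13, 10, 9, 8, 8, 7, 4, 3, 2, 2.
bin 1: place 19, 1 left
bin 2: place 19, 1 left
bin 3: place 17, 3 left
bin 4: place 15, 5 left
bin 5: place 14, 6 left
bin 6: place 14, 6 left
bin 7: place 13, 7 left
bin 8: place 13, 7 left
bin 9: place 10, 10 left
bin 9: place 9, 1 left
bin 10: place 8, 12 left
bin 10: place 8, 4 left
bin 7: place 7, 0 left
bin 4: place 4, 1 left
bin 3: place 3, 0 left
bin 5: place 2, 4 left
bin 5: place 2, 2 left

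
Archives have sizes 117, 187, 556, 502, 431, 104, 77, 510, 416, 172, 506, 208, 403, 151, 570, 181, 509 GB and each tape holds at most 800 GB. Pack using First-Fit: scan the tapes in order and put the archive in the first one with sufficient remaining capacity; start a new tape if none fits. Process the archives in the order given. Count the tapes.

117 GB → tape 1 (remaining 683 GB)
187 GB → tape 1 (remaining 496 GB)
556 GB → tape 2 (remaining 244 GB)
502 GB → tape 3 (remaining 298 GB)
431 GB → tape 1 (remaining 65 GB)
104 GB → tape 2 (remaining 140 GB)
77 GB → tape 2 (remaining 63 GB)
510 GB → tape 4 (remaining 290 GB)
416 GB → tape 5 (remaining 384 GB)
172 GB → tape 3 (remaining 126 GB)
506 GB → tape 6 (remaining 294 GB)
208 GB → tape 4 (remaining 82 GB)
403 GB → tape 7 (remaining 397 GB)
151 GB → tape 5 (remaining 233 GB)
570 GB → tape 8 (remaining 230 GB)
181 GB → tape 5 (remaining 52 GB)
509 GB → tape 9 (remaining 291 GB)
Final tapes: [117,187,431] [556,104,77] [502,172] [510,208] [416,151,181] [506] [403] [570] [509].

9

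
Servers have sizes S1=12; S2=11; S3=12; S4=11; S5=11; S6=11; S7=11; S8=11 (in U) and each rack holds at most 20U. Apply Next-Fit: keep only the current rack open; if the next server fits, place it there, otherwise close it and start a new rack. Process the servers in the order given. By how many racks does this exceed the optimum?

Next-Fit: [12] [11] [12] [11] [11] [11] [11] [11] → 8 racks.
8 servers exceed 10U (half the capacity), and no two of those can share a rack, so at least 8 racks are needed.
So 8 is already optimal.

0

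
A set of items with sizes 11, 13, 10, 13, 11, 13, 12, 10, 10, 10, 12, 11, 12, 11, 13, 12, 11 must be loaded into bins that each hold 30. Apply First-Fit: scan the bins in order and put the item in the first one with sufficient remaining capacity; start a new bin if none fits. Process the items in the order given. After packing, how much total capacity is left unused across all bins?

Put 11 in bin 1; 19 remain.
Put 13 in bin 1; 6 remain.
Put 10 in bin 2; 20 remain.
Put 13 in bin 2; 7 remain.
Put 11 in bin 3; 19 remain.
Put 13 in bin 3; 6 remain.
Put 12 in bin 4; 18 remain.
Put 10 in bin 4; 8 remain.
Put 10 in bin 5; 20 remain.
Put 10 in bin 5; 10 remain.
Put 12 in bin 6; 18 remain.
Put 11 in bin 6; 7 remain.
Put 12 in bin 7; 18 remain.
Put 11 in bin 7; 7 remain.
Put 13 in bin 8; 17 remain.
Put 12 in bin 8; 5 remain.
Put 11 in bin 9; 19 remain.
9 bins × 30 = 270; used 195; unused 75.

75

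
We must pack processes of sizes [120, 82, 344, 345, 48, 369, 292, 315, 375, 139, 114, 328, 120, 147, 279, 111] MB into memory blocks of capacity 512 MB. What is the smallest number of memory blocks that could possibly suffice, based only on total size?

Total size = 120 + 82 + 344 + 345 + 48 + 369 + 292 + 315 + 375 + 139 + 114 + 328 + 120 + 147 + 279 + 111 = 3528 MB.
⌈3528 / 512⌉ = 7.

7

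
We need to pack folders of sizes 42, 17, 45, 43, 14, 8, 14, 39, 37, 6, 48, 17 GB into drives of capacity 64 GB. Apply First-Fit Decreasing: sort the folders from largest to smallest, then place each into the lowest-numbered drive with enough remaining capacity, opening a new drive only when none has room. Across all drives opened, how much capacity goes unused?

54

Sorted descending: 48, 45, 43, 42, 39, 37, 17, 17, 14, 14, 8, 6.
Put 48 GB in drive 1; 16 GB remain.
Put 45 GB in drive 2; 19 GB remain.
Put 43 GB in drive 3; 21 GB remain.
Put 42 GB in drive 4; 22 GB remain.
Put 39 GB in drive 5; 25 GB remain.
Put 37 GB in drive 6; 27 GB remain.
Put 17 GB in drive 2; 2 GB remain.
Put 17 GB in drive 3; 4 GB remain.
Put 14 GB in drive 1; 2 GB remain.
Put 14 GB in drive 4; 8 GB remain.
Put 8 GB in drive 4; 0 GB remain.
Put 6 GB in drive 5; 19 GB remain.
6 drives × 64 GB = 384 GB; used 330 GB; unused 54 GB.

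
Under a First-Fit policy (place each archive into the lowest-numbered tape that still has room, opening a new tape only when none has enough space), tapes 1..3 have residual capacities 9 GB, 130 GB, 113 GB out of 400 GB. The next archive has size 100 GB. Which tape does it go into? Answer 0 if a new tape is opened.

2

Tapes with room: tape 2 (130 GB), tape 3 (113 GB).
The first with room is tape 2.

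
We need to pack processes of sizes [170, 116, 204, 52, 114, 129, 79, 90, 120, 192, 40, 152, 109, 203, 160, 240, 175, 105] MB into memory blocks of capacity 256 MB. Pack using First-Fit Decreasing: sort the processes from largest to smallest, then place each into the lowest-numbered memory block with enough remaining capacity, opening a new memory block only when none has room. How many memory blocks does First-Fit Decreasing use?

Sorted descending: 240, 204, 203, 192, 175, 170, 160, 152, 129, 120, 116, 114, 109, 105, 90, 79, 52, 40.
memory block 1: place 240 MB, 16 MB left
memory block 2: place 204 MB, 52 MB left
memory block 3: place 203 MB, 53 MB left
memory block 4: place 192 MB, 64 MB left
memory block 5: place 175 MB, 81 MB left
memory block 6: place 170 MB, 86 MB left
memory block 7: place 160 MB, 96 MB left
memory block 8: place 152 MB, 104 MB left
memory block 9: place 129 MB, 127 MB left
memory block 9: place 120 MB, 7 MB left
memory block 10: place 116 MB, 140 MB left
memory block 10: place 114 MB, 26 MB left
memory block 11: place 109 MB, 147 MB left
memory block 11: place 105 MB, 42 MB left
memory block 7: place 90 MB, 6 MB left
memory block 5: place 79 MB, 2 MB left
memory block 2: place 52 MB, 0 MB left
memory block 3: place 40 MB, 13 MB left

11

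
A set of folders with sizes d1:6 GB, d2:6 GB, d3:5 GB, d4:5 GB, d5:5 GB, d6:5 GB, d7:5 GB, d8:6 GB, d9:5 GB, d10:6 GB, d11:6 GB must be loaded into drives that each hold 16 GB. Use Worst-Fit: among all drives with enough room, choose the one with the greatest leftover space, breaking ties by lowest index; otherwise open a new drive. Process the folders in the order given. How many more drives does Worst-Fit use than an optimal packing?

1

Worst-Fit: [6,6] [5,5,5] [5,5,6] [5,6] [6] → 5 drives.
Total size 60 GB; any packing needs at least ⌈60/16⌉ = 4 drives.
An optimal packing achieves that bound: [6,6] [6,5,5] [6,5,5] [6,5,5] → 4 drives.
Excess: 5 − 4 = 1.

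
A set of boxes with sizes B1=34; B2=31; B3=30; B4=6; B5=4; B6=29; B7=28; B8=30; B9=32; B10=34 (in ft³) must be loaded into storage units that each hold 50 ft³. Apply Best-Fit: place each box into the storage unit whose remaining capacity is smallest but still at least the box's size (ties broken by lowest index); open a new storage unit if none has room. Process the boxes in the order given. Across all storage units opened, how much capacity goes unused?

142

Put B1 (34 ft³) in storage unit 1; 16 ft³ remain.
Put B2 (31 ft³) in storage unit 2; 19 ft³ remain.
Put B3 (30 ft³) in storage unit 3; 20 ft³ remain.
Put B4 (6 ft³) in storage unit 1; 10 ft³ remain.
Put B5 (4 ft³) in storage unit 1; 6 ft³ remain.
Put B6 (29 ft³) in storage unit 4; 21 ft³ remain.
Put B7 (28 ft³) in storage unit 5; 22 ft³ remain.
Put B8 (30 ft³) in storage unit 6; 20 ft³ remain.
Put B9 (32 ft³) in storage unit 7; 18 ft³ remain.
Put B10 (34 ft³) in storage unit 8; 16 ft³ remain.
8 storage units × 50 ft³ = 400 ft³; used 258 ft³; unused 142 ft³.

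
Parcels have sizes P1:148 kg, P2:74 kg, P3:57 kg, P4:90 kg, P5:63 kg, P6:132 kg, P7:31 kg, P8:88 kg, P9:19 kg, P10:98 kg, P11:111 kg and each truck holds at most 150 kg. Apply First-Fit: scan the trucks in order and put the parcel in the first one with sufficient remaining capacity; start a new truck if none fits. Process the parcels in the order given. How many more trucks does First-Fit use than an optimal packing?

1

First-Fit: [148] [74,57,19] [90,31] [63] [132] [88] [98] [111] → 8 trucks.
Total size 911 kg; any packing needs at least ⌈911/150⌉ = 7 trucks.
An optimal packing achieves that bound: [148] [132] [111,31] [98,19] [90,57] [88] [74,63] → 7 trucks.
Excess: 8 − 7 = 1.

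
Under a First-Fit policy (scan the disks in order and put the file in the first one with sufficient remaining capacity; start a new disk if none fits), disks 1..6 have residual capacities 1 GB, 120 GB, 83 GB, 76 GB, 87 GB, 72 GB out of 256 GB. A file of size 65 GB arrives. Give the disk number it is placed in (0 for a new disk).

Disks with room: disk 2 (120 GB), disk 3 (83 GB), disk 4 (76 GB), disk 5 (87 GB), disk 6 (72 GB).
The first with room is disk 2.

2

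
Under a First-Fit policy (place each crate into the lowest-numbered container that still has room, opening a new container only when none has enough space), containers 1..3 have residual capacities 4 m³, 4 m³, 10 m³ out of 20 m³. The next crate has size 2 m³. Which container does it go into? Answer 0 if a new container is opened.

1

Containers with room: container 1 (4 m³), container 2 (4 m³), container 3 (10 m³).
The first with room is container 1.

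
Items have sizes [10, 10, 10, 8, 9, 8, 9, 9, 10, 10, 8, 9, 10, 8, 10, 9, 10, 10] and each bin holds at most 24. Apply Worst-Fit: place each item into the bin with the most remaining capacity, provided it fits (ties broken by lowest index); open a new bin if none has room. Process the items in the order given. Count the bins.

Put 10 in bin 1; 14 remain.
Put 10 in bin 1; 4 remain.
Put 10 in bin 2; 14 remain.
Put 8 in bin 2; 6 remain.
Put 9 in bin 3; 15 remain.
Put 8 in bin 3; 7 remain.
Put 9 in bin 4; 15 remain.
Put 9 in bin 4; 6 remain.
Put 10 in bin 5; 14 remain.
Put 10 in bin 5; 4 remain.
Put 8 in bin 6; 16 remain.
Put 9 in bin 6; 7 remain.
Put 10 in bin 7; 14 remain.
Put 8 in bin 7; 6 remain.
Put 10 in bin 8; 14 remain.
Put 9 in bin 8; 5 remain.
Put 10 in bin 9; 14 remain.
Put 10 in bin 9; 4 remain.
Final bins: [10,10] [10,8] [9,8] [9,9] [10,10] [8,9] [10,8] [10,9] [10,10].

9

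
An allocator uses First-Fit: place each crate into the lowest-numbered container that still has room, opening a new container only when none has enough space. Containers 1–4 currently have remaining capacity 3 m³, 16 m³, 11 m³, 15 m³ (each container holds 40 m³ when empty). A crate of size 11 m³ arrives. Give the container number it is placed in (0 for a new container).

2

Containers with room: container 2 (16 m³), container 3 (11 m³), container 4 (15 m³).
The first with room is container 2.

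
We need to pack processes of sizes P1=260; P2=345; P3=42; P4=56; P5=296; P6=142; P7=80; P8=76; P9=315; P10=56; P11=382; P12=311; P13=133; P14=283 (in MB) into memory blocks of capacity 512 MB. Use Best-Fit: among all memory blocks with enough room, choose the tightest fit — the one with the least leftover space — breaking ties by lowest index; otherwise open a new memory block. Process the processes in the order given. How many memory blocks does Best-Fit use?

7 memory blocks

P1 (260 MB) → memory block 1 (remaining 252 MB)
P2 (345 MB) → memory block 2 (remaining 167 MB)
P3 (42 MB) → memory block 2 (remaining 125 MB)
P4 (56 MB) → memory block 2 (remaining 69 MB)
P5 (296 MB) → memory block 3 (remaining 216 MB)
P6 (142 MB) → memory block 3 (remaining 74 MB)
P7 (80 MB) → memory block 1 (remaining 172 MB)
P8 (76 MB) → memory block 1 (remaining 96 MB)
P9 (315 MB) → memory block 4 (remaining 197 MB)
P10 (56 MB) → memory block 2 (remaining 13 MB)
P11 (382 MB) → memory block 5 (remaining 130 MB)
P12 (311 MB) → memory block 6 (remaining 201 MB)
P13 (133 MB) → memory block 4 (remaining 64 MB)
P14 (283 MB) → memory block 7 (remaining 229 MB)
Final memory blocks: [260,80,76] [345,42,56,56] [296,142] [315,133] [382] [311] [283].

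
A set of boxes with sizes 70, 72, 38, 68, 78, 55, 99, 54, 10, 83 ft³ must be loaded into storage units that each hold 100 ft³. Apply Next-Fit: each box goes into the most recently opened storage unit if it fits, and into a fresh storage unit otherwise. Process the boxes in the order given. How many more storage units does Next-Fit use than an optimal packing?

1

Next-Fit: [70] [72] [38] [68] [78] [55] [99] [54,10] [83] → 9 storage units.
8 boxes exceed 50 ft³ (half the capacity), and no two of those can share a storage unit, so at least 8 storage units are needed.
An optimal packing achieves that bound: [99] [83,10] [78] [72] [70] [68] [55,38] [54] → 8 storage units.
Excess: 9 − 8 = 1.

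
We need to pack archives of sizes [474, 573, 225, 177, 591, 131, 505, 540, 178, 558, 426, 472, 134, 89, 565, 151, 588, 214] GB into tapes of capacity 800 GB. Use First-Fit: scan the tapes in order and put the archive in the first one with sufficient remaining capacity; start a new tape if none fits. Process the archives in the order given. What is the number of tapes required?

474 GB → tape 1 (remaining 326 GB)
573 GB → tape 2 (remaining 227 GB)
225 GB → tape 1 (remaining 101 GB)
177 GB → tape 2 (remaining 50 GB)
591 GB → tape 3 (remaining 209 GB)
131 GB → tape 3 (remaining 78 GB)
505 GB → tape 4 (remaining 295 GB)
540 GB → tape 5 (remaining 260 GB)
178 GB → tape 4 (remaining 117 GB)
558 GB → tape 6 (remaining 242 GB)
426 GB → tape 7 (remaining 374 GB)
472 GB → tape 8 (remaining 328 GB)
134 GB → tape 5 (remaining 126 GB)
89 GB → tape 1 (remaining 12 GB)
565 GB → tape 9 (remaining 235 GB)
151 GB → tape 6 (remaining 91 GB)
588 GB → tape 10 (remaining 212 GB)
214 GB → tape 7 (remaining 160 GB)
Final tapes: [474,225,89] [573,177] [591,131] [505,178] [540,134] [558,151] [426,214] [472] [565] [588].

10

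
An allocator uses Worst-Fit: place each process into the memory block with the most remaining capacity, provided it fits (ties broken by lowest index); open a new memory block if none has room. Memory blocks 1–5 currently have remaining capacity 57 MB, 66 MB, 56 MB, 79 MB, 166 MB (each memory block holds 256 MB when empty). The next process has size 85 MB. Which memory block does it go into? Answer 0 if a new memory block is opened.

5

Memory blocks with room: memory block 5 (166 MB).
Most room is memory block 5 with 166 MB free.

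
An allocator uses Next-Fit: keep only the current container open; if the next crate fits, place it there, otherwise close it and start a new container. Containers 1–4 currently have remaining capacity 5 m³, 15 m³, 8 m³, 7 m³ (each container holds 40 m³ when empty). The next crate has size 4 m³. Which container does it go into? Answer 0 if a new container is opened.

4

Next-Fit only looks at container 4, which has 7 m³ free.
4 m³ fits there.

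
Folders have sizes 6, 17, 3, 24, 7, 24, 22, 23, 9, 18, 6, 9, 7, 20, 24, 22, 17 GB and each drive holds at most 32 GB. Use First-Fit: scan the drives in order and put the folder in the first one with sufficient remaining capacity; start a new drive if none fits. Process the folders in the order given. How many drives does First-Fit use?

6 GB → drive 1 (remaining 26 GB)
17 GB → drive 1 (remaining 9 GB)
3 GB → drive 1 (remaining 6 GB)
24 GB → drive 2 (remaining 8 GB)
7 GB → drive 2 (remaining 1 GB)
24 GB → drive 3 (remaining 8 GB)
22 GB → drive 4 (remaining 10 GB)
23 GB → drive 5 (remaining 9 GB)
9 GB → drive 4 (remaining 1 GB)
18 GB → drive 6 (remaining 14 GB)
6 GB → drive 1 (remaining 0 GB)
9 GB → drive 5 (remaining 0 GB)
7 GB → drive 3 (remaining 1 GB)
20 GB → drive 7 (remaining 12 GB)
24 GB → drive 8 (remaining 8 GB)
22 GB → drive 9 (remaining 10 GB)
17 GB → drive 10 (remaining 15 GB)

10 drives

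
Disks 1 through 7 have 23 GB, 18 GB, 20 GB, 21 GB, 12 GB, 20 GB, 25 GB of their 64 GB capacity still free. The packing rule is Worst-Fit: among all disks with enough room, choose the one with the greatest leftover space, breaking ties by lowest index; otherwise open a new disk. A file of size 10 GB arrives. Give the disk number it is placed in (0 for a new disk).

7

Disks with room: disk 1 (23 GB), disk 2 (18 GB), disk 3 (20 GB), disk 4 (21 GB), disk 5 (12 GB), disk 6 (20 GB), disk 7 (25 GB).
Most room is disk 7 with 25 GB free.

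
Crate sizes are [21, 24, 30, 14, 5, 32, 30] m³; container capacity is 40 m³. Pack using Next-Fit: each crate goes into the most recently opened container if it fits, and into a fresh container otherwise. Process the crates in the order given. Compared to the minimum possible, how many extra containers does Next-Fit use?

Next-Fit: [21] [24] [30] [14,5] [32] [30] → 6 containers.
5 crates exceed 20 m³ (half the capacity), and no two of those can share a container, so at least 5 containers are needed.
An optimal packing achieves that bound: [32,5] [30] [30] [24,14] [21] → 5 containers.
Excess: 6 − 5 = 1.

1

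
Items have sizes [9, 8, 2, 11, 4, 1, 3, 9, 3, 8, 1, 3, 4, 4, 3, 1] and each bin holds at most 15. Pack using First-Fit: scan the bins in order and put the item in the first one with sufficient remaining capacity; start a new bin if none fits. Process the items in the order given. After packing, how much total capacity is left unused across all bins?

1

bin 1: place 9, 6 left
bin 2: place 8, 7 left
bin 1: place 2, 4 left
bin 3: place 11, 4 left
bin 1: place 4, 0 left
bin 2: place 1, 6 left
bin 2: place 3, 3 left
bin 4: place 9, 6 left
bin 2: place 3, 0 left
bin 5: place 8, 7 left
bin 3: place 1, 3 left
bin 3: place 3, 0 left
bin 4: place 4, 2 left
bin 5: place 4, 3 left
bin 5: place 3, 0 left
bin 4: place 1, 1 left
5 bins × 15 = 75; used 74; unused 1.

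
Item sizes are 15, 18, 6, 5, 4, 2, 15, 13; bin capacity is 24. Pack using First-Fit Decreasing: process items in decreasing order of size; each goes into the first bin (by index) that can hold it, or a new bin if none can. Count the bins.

4

Sorted descending: 18, 15, 15, 13, 6, 5, 4, 2.
18 → bin 1 (remaining 6)
15 → bin 2 (remaining 9)
15 → bin 3 (remaining 9)
13 → bin 4 (remaining 11)
6 → bin 1 (remaining 0)
5 → bin 2 (remaining 4)
4 → bin 2 (remaining 0)
2 → bin 3 (remaining 7)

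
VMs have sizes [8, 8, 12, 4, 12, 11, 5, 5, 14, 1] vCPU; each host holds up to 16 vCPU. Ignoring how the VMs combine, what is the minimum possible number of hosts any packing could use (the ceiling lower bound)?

5

Total size = 8 + 8 + 12 + 4 + 12 + 11 + 5 + 5 + 14 + 1 = 80 vCPU.
⌈80 / 16⌉ = 5.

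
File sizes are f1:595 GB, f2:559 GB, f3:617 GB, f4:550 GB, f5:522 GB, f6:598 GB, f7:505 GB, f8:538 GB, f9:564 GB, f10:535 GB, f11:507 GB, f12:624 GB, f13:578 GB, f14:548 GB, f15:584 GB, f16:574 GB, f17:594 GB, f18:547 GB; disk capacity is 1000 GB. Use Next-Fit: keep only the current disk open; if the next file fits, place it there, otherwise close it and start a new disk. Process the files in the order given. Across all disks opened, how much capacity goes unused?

f1 (595 GB) → disk 1 (remaining 405 GB)
f2 (559 GB) → disk 2 (remaining 441 GB)
f3 (617 GB) → disk 3 (remaining 383 GB)
f4 (550 GB) → disk 4 (remaining 450 GB)
f5 (522 GB) → disk 5 (remaining 478 GB)
f6 (598 GB) → disk 6 (remaining 402 GB)
f7 (505 GB) → disk 7 (remaining 495 GB)
f8 (538 GB) → disk 8 (remaining 462 GB)
f9 (564 GB) → disk 9 (remaining 436 GB)
f10 (535 GB) → disk 10 (remaining 465 GB)
f11 (507 GB) → disk 11 (remaining 493 GB)
f12 (624 GB) → disk 12 (remaining 376 GB)
f13 (578 GB) → disk 13 (remaining 422 GB)
f14 (548 GB) → disk 14 (remaining 452 GB)
f15 (584 GB) → disk 15 (remaining 416 GB)
f16 (574 GB) → disk 16 (remaining 426 GB)
f17 (594 GB) → disk 17 (remaining 406 GB)
f18 (547 GB) → disk 18 (remaining 453 GB)
18 disks × 1000 GB = 18000 GB; used 10139 GB; unused 7861 GB.

7861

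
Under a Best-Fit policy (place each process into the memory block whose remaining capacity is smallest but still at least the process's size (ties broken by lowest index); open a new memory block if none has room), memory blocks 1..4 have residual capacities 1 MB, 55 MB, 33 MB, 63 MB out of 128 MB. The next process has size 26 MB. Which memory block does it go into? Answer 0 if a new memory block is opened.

3

Memory blocks with room: memory block 2 (55 MB), memory block 3 (33 MB), memory block 4 (63 MB).
Tightest fit is memory block 3 with 33 MB free.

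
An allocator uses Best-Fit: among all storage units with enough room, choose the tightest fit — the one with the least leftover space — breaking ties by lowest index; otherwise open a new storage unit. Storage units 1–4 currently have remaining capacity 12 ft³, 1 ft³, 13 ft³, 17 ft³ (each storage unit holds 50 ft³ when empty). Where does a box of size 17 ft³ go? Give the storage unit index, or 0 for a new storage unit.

Storage units with room: storage unit 4 (17 ft³).
Tightest fit is storage unit 4 with 17 ft³ free.

4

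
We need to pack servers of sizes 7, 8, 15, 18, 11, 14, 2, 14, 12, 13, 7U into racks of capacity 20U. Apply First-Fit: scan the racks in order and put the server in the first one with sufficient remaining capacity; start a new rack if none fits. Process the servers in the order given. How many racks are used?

Put 7U in rack 1; 13U remain.
Put 8U in rack 1; 5U remain.
Put 15U in rack 2; 5U remain.
Put 18U in rack 3; 2U remain.
Put 11U in rack 4; 9U remain.
Put 14U in rack 5; 6U remain.
Put 2U in rack 1; 3U remain.
Put 14U in rack 6; 6U remain.
Put 12U in rack 7; 8U remain.
Put 13U in rack 8; 7U remain.
Put 7U in rack 4; 2U remain.
Final racks: [7,8,2] [15] [18] [11,7] [14] [14] [12] [13].

8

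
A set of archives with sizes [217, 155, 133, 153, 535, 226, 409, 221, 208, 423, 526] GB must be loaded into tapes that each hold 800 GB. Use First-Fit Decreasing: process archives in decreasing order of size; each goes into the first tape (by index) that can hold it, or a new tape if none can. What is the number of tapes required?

5

Sorted descending: 535, 526, 423, 409, 226, 221, 217, 208, 155, 153, 133.
tape 1: place 535 GB, 265 GB left
tape 2: place 526 GB, 274 GB left
tape 3: place 423 GB, 377 GB left
tape 4: place 409 GB, 391 GB left
tape 1: place 226 GB, 39 GB left
tape 2: place 221 GB, 53 GB left
tape 3: place 217 GB, 160 GB left
tape 4: place 208 GB, 183 GB left
tape 3: place 155 GB, 5 GB left
tape 4: place 153 GB, 30 GB left
tape 5: place 133 GB, 667 GB left
Final tapes: [535,226] [526,221] [423,217,155] [409,208,153] [133].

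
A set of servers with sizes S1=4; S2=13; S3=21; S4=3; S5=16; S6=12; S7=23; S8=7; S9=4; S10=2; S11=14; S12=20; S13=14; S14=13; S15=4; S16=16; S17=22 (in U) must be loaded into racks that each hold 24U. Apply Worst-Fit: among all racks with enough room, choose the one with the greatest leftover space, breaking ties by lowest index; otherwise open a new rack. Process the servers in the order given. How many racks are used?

rack 1: place S1 (4U), 20U left
rack 1: place S2 (13U), 7U left
rack 2: place S3 (21U), 3U left
rack 1: place S4 (3U), 4U left
rack 3: place S5 (16U), 8U left
rack 4: place S6 (12U), 12U left
rack 5: place S7 (23U), 1U left
rack 4: place S8 (7U), 5U left
rack 3: place S9 (4U), 4U left
rack 4: place S10 (2U), 3U left
rack 6: place S11 (14U), 10U left
rack 7: place S12 (20U), 4U left
rack 8: place S13 (14U), 10U left
rack 9: place S14 (13U), 11U left
rack 9: place S15 (4U), 7U left
rack 10: place S16 (16U), 8U left
rack 11: place S17 (22U), 2U left

11 racks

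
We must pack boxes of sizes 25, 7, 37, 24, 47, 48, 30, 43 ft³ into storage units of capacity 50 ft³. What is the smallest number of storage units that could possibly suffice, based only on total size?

Total size = 25 + 7 + 37 + 24 + 47 + 48 + 30 + 43 = 261 ft³.
⌈261 / 50⌉ = 6.

6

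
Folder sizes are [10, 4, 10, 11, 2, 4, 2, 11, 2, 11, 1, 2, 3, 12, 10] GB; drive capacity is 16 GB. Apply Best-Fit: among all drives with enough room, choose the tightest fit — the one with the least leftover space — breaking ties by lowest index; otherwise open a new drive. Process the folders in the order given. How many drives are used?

drive 1: place 10 GB, 6 GB left
drive 1: place 4 GB, 2 GB left
drive 2: place 10 GB, 6 GB left
drive 3: place 11 GB, 5 GB left
drive 1: place 2 GB, 0 GB left
drive 3: place 4 GB, 1 GB left
drive 2: place 2 GB, 4 GB left
drive 4: place 11 GB, 5 GB left
drive 2: place 2 GB, 2 GB left
drive 5: place 11 GB, 5 GB left
drive 3: place 1 GB, 0 GB left
drive 2: place 2 GB, 0 GB left
drive 4: place 3 GB, 2 GB left
drive 6: place 12 GB, 4 GB left
drive 7: place 10 GB, 6 GB left
Final drives: [10,4,2] [10,2,2,2] [11,4,1] [11,3] [11] [12] [10].

7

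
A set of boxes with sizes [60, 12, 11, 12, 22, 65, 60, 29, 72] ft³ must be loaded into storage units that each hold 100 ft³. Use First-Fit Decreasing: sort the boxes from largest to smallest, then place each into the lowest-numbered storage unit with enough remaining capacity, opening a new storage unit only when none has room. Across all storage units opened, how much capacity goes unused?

57

Sorted descending: 72, 65, 60, 60, 29, 22, 12, 12, 11.
storage unit 1: place 72 ft³, 28 ft³ left
storage unit 2: place 65 ft³, 35 ft³ left
storage unit 3: place 60 ft³, 40 ft³ left
storage unit 4: place 60 ft³, 40 ft³ left
storage unit 2: place 29 ft³, 6 ft³ left
storage unit 1: place 22 ft³, 6 ft³ left
storage unit 3: place 12 ft³, 28 ft³ left
storage unit 3: place 12 ft³, 16 ft³ left
storage unit 3: place 11 ft³, 5 ft³ left
4 storage units × 100 ft³ = 400 ft³; used 343 ft³; unused 57 ft³.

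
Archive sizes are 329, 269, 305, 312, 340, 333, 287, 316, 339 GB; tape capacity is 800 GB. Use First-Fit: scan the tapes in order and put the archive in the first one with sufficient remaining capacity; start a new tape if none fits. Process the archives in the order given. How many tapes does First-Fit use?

tape 1: place 329 GB, 471 GB left
tape 1: place 269 GB, 202 GB left
tape 2: place 305 GB, 495 GB left
tape 2: place 312 GB, 183 GB left
tape 3: place 340 GB, 460 GB left
tape 3: place 333 GB, 127 GB left
tape 4: place 287 GB, 513 GB left
tape 4: place 316 GB, 197 GB left
tape 5: place 339 GB, 461 GB left

5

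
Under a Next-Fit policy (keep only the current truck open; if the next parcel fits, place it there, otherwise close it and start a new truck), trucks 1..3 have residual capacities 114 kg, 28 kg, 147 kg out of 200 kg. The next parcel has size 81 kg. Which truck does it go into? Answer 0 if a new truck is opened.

Next-Fit only looks at truck 3, which has 147 kg free.
81 kg fits there.

3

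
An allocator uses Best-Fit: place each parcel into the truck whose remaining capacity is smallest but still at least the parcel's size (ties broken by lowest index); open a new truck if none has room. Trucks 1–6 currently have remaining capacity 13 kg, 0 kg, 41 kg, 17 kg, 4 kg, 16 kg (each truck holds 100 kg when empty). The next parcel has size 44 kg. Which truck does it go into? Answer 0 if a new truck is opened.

0

No truck has ≥ 44 kg free, so a new truck is opened.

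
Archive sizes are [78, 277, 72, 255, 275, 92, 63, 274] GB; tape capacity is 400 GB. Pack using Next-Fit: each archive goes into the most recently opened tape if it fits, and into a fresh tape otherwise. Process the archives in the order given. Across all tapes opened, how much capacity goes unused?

214

tape 1: place 78 GB, 322 GB left
tape 1: place 277 GB, 45 GB left
tape 2: place 72 GB, 328 GB left
tape 2: place 255 GB, 73 GB left
tape 3: place 275 GB, 125 GB left
tape 3: place 92 GB, 33 GB left
tape 4: place 63 GB, 337 GB left
tape 4: place 274 GB, 63 GB left
4 tapes × 400 GB = 1600 GB; used 1386 GB; unused 214 GB.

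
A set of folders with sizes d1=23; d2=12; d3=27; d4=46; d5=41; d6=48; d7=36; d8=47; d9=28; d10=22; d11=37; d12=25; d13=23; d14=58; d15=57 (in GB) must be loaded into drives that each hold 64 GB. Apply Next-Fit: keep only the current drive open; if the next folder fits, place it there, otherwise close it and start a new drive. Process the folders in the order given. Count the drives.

drive 1: place d1 (23 GB), 41 GB left
drive 1: place d2 (12 GB), 29 GB left
drive 1: place d3 (27 GB), 2 GB left
drive 2: place d4 (46 GB), 18 GB left
drive 3: place d5 (41 GB), 23 GB left
drive 4: place d6 (48 GB), 16 GB left
drive 5: place d7 (36 GB), 28 GB left
drive 6: place d8 (47 GB), 17 GB left
drive 7: place d9 (28 GB), 36 GB left
drive 7: place d10 (22 GB), 14 GB left
drive 8: place d11 (37 GB), 27 GB left
drive 8: place d12 (25 GB), 2 GB left
drive 9: place d13 (23 GB), 41 GB left
drive 10: place d14 (58 GB), 6 GB left
drive 11: place d15 (57 GB), 7 GB left

11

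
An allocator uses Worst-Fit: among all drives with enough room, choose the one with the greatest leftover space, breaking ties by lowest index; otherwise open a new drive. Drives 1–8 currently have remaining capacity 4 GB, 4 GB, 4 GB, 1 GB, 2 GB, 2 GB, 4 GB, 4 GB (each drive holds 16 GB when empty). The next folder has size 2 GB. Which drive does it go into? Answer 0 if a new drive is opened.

1

Drives with room: drive 1 (4 GB), drive 2 (4 GB), drive 3 (4 GB), drive 5 (2 GB), drive 6 (2 GB), drive 7 (4 GB), drive 8 (4 GB).
Most room is drive 1 with 4 GB free.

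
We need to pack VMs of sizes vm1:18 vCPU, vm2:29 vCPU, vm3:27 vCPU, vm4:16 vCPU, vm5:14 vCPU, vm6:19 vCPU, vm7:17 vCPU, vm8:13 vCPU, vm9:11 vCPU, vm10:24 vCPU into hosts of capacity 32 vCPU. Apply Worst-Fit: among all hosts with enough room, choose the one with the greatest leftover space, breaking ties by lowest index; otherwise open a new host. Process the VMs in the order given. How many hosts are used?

host 1: place vm1 (18 vCPU), 14 vCPU left
host 2: place vm2 (29 vCPU), 3 vCPU left
host 3: place vm3 (27 vCPU), 5 vCPU left
host 4: place vm4 (16 vCPU), 16 vCPU left
host 4: place vm5 (14 vCPU), 2 vCPU left
host 5: place vm6 (19 vCPU), 13 vCPU left
host 6: place vm7 (17 vCPU), 15 vCPU left
host 6: place vm8 (13 vCPU), 2 vCPU left
host 1: place vm9 (11 vCPU), 3 vCPU left
host 7: place vm10 (24 vCPU), 8 vCPU left

7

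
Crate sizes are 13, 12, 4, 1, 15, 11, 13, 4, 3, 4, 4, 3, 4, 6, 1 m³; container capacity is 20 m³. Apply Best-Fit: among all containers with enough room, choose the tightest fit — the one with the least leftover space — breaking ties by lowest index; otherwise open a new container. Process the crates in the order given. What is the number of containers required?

container 1: place 13 m³, 7 m³ left
container 2: place 12 m³, 8 m³ left
container 1: place 4 m³, 3 m³ left
container 1: place 1 m³, 2 m³ left
container 3: place 15 m³, 5 m³ left
container 4: place 11 m³, 9 m³ left
container 5: place 13 m³, 7 m³ left
container 3: place 4 m³, 1 m³ left
container 5: place 3 m³, 4 m³ left
container 5: place 4 m³, 0 m³ left
container 2: place 4 m³, 4 m³ left
container 2: place 3 m³, 1 m³ left
container 4: place 4 m³, 5 m³ left
container 6: place 6 m³, 14 m³ left
container 2: place 1 m³, 0 m³ left
Final containers: [13,4,1] [12,4,3,1] [15,4] [11,4] [13,3,4] [6].

6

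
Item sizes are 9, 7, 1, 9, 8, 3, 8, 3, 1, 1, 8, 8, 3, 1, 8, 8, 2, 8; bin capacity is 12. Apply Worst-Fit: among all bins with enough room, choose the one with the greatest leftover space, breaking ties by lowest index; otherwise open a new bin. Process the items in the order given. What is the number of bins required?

10 bins

bin 1: place 9, 3 left
bin 2: place 7, 5 left
bin 2: place 1, 4 left
bin 3: place 9, 3 left
bin 4: place 8, 4 left
bin 2: place 3, 1 left
bin 5: place 8, 4 left
bin 4: place 3, 1 left
bin 5: place 1, 3 left
bin 1: place 1, 2 left
bin 6: place 8, 4 left
bin 7: place 8, 4 left
bin 6: place 3, 1 left
bin 7: place 1, 3 left
bin 8: place 8, 4 left
bin 9: place 8, 4 left
bin 8: place 2, 2 left
bin 10: place 8, 4 left
Final bins: [9,1] [7,1,3] [9] [8,3] [8,1] [8,3] [8,1] [8,2] [8] [8].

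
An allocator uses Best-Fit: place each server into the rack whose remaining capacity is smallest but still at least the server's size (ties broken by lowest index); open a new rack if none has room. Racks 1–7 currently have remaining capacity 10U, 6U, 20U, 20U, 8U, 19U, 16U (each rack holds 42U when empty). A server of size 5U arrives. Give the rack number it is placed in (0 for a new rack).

2

Racks with room: rack 1 (10U), rack 2 (6U), rack 3 (20U), rack 4 (20U), rack 5 (8U), rack 6 (19U), rack 7 (16U).
Tightest fit is rack 2 with 6U free.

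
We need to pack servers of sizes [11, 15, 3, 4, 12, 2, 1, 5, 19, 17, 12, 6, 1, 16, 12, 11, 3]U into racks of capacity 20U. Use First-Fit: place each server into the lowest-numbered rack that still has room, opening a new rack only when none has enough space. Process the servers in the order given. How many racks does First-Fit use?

rack 1: place 11U, 9U left
rack 2: place 15U, 5U left
rack 1: place 3U, 6U left
rack 1: place 4U, 2U left
rack 3: place 12U, 8U left
rack 1: place 2U, 0U left
rack 2: place 1U, 4U left
rack 3: place 5U, 3U left
rack 4: place 19U, 1U left
rack 5: place 17U, 3U left
rack 6: place 12U, 8U left
rack 6: place 6U, 2U left
rack 2: place 1U, 3U left
rack 7: place 16U, 4U left
rack 8: place 12U, 8U left
rack 9: place 11U, 9U left
rack 2: place 3U, 0U left
Final racks: [11,3,4,2] [15,1,1,3] [12,5] [19] [17] [12,6] [16] [12] [11].

9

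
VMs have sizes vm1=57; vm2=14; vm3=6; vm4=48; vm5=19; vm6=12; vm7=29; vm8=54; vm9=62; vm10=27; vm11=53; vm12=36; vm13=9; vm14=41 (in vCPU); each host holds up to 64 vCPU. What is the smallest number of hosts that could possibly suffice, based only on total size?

Total size = 57 + 14 + 6 + 48 + 19 + 12 + 29 + 54 + 62 + 27 + 53 + 36 + 9 + 41 = 467 vCPU.
⌈467 / 64⌉ = 8.

8 hosts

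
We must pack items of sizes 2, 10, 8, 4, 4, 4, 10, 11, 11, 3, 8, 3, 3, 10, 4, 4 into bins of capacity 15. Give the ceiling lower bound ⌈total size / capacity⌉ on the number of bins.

7 bins

Total size = 2 + 10 + 8 + 4 + 4 + 4 + 10 + 11 + 11 + 3 + 8 + 3 + 3 + 10 + 4 + 4 = 99.
⌈99 / 15⌉ = 7.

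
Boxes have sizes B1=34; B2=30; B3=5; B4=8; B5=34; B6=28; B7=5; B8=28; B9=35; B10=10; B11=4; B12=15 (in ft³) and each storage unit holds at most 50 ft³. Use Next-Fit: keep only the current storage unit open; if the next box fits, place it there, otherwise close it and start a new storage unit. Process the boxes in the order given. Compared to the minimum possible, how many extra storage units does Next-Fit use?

Next-Fit: [34] [30,5,8] [34] [28,5] [28] [35,10,4] [15] → 7 storage units.
6 boxes exceed 25 ft³ (half the capacity), and no two of those can share a storage unit, so at least 6 storage units are needed.
An optimal packing achieves that bound: [35,15] [34,10,5] [34,8,5] [30,4] [28] [28] → 6 storage units.
Excess: 7 − 6 = 1.

1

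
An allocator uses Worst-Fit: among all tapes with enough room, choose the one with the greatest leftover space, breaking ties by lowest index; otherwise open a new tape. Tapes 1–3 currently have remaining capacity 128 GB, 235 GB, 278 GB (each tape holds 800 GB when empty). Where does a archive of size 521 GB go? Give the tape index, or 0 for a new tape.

No tape has ≥ 521 GB free, so a new tape is opened.

0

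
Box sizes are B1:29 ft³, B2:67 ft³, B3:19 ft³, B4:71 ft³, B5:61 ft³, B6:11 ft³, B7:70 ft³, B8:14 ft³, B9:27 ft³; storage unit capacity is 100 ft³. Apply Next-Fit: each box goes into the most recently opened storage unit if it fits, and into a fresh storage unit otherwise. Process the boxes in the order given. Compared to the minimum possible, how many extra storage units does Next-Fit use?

1

Next-Fit: [29,67] [19,71] [61,11] [70,14] [27] → 5 storage units.
Total size 369 ft³; any packing needs at least ⌈369/100⌉ = 4 storage units.
An optimal packing achieves that bound: [71,29] [70,27] [67,19,14] [61,11] → 4 storage units.
Excess: 5 − 4 = 1.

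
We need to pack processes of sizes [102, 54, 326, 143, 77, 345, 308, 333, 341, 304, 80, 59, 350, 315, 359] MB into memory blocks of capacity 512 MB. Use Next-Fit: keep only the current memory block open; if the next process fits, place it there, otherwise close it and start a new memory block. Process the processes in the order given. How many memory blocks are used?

10 memory blocks

Put 102 MB in memory block 1; 410 MB remain.
Put 54 MB in memory block 1; 356 MB remain.
Put 326 MB in memory block 1; 30 MB remain.
Put 143 MB in memory block 2; 369 MB remain.
Put 77 MB in memory block 2; 292 MB remain.
Put 345 MB in memory block 3; 167 MB remain.
Put 308 MB in memory block 4; 204 MB remain.
Put 333 MB in memory block 5; 179 MB remain.
Put 341 MB in memory block 6; 171 MB remain.
Put 304 MB in memory block 7; 208 MB remain.
Put 80 MB in memory block 7; 128 MB remain.
Put 59 MB in memory block 7; 69 MB remain.
Put 350 MB in memory block 8; 162 MB remain.
Put 315 MB in memory block 9; 197 MB remain.
Put 359 MB in memory block 10; 153 MB remain.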